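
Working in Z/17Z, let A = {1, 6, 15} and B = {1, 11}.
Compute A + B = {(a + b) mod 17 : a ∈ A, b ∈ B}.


Work in Z/17Z: reduce every sum a + b modulo 17.
Enumerate all 6 pairs:
a = 1: 1+1=2, 1+11=12
a = 6: 6+1=7, 6+11=0
a = 15: 15+1=16, 15+11=9
Distinct residues collected: {0, 2, 7, 9, 12, 16}
|A + B| = 6 (out of 17 total residues).

A + B = {0, 2, 7, 9, 12, 16}


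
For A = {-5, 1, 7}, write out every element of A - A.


A - A = {a - a' : a, a' ∈ A}.
Compute a - a' for each ordered pair (a, a'):
a = -5: -5--5=0, -5-1=-6, -5-7=-12
a = 1: 1--5=6, 1-1=0, 1-7=-6
a = 7: 7--5=12, 7-1=6, 7-7=0
Collecting distinct values (and noting 0 appears from a-a):
A - A = {-12, -6, 0, 6, 12}
|A - A| = 5

A - A = {-12, -6, 0, 6, 12}


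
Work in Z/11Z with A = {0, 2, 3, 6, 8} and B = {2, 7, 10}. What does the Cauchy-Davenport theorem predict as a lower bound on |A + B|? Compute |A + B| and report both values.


Cauchy-Davenport: |A + B| ≥ min(p, |A| + |B| - 1) for A, B nonempty in Z/pZ.
|A| = 5, |B| = 3, p = 11.
CD lower bound = min(11, 5 + 3 - 1) = min(11, 7) = 7.
Compute A + B mod 11 directly:
a = 0: 0+2=2, 0+7=7, 0+10=10
a = 2: 2+2=4, 2+7=9, 2+10=1
a = 3: 3+2=5, 3+7=10, 3+10=2
a = 6: 6+2=8, 6+7=2, 6+10=5
a = 8: 8+2=10, 8+7=4, 8+10=7
A + B = {1, 2, 4, 5, 7, 8, 9, 10}, so |A + B| = 8.
Verify: 8 ≥ 7? Yes ✓.

CD lower bound = 7, actual |A + B| = 8.


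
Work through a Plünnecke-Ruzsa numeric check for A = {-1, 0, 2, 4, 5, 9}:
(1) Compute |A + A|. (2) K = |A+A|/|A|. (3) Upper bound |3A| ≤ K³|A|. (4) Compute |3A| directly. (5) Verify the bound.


|A| = 6.
Step 1: Compute A + A by enumerating all 36 pairs.
A + A = {-2, -1, 0, 1, 2, 3, 4, 5, 6, 7, 8, 9, 10, 11, 13, 14, 18}, so |A + A| = 17.
Step 2: Doubling constant K = |A + A|/|A| = 17/6 = 17/6 ≈ 2.8333.
Step 3: Plünnecke-Ruzsa gives |3A| ≤ K³·|A| = (2.8333)³ · 6 ≈ 136.4722.
Step 4: Compute 3A = A + A + A directly by enumerating all triples (a,b,c) ∈ A³; |3A| = 27.
Step 5: Check 27 ≤ 136.4722? Yes ✓.

K = 17/6, Plünnecke-Ruzsa bound K³|A| ≈ 136.4722, |3A| = 27, inequality holds.


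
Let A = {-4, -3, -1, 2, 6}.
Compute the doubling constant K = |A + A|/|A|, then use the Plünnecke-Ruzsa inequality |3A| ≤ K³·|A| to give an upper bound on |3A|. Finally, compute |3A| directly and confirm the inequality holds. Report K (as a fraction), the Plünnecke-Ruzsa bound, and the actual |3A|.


|A| = 5.
Step 1: Compute A + A by enumerating all 25 pairs.
A + A = {-8, -7, -6, -5, -4, -2, -1, 1, 2, 3, 4, 5, 8, 12}, so |A + A| = 14.
Step 2: Doubling constant K = |A + A|/|A| = 14/5 = 14/5 ≈ 2.8000.
Step 3: Plünnecke-Ruzsa gives |3A| ≤ K³·|A| = (2.8000)³ · 5 ≈ 109.7600.
Step 4: Compute 3A = A + A + A directly by enumerating all triples (a,b,c) ∈ A³; |3A| = 26.
Step 5: Check 26 ≤ 109.7600? Yes ✓.

K = 14/5, Plünnecke-Ruzsa bound K³|A| ≈ 109.7600, |3A| = 26, inequality holds.


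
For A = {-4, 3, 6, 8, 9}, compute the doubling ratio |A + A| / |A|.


|A| = 5.
Compute A + A by enumerating all 25 pairs.
A + A = {-8, -1, 2, 4, 5, 6, 9, 11, 12, 14, 15, 16, 17, 18}, so |A + A| = 14.
K = |A + A| / |A| = 14/5 (already in lowest terms) ≈ 2.8000.
Reference: AP of size 5 gives K = 9/5 ≈ 1.8000; a fully generic set of size 5 gives K ≈ 3.0000.

|A| = 5, |A + A| = 14, K = 14/5.


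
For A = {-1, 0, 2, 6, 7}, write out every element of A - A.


A - A = {a - a' : a, a' ∈ A}.
Compute a - a' for each ordered pair (a, a'):
a = -1: -1--1=0, -1-0=-1, -1-2=-3, -1-6=-7, -1-7=-8
a = 0: 0--1=1, 0-0=0, 0-2=-2, 0-6=-6, 0-7=-7
a = 2: 2--1=3, 2-0=2, 2-2=0, 2-6=-4, 2-7=-5
a = 6: 6--1=7, 6-0=6, 6-2=4, 6-6=0, 6-7=-1
a = 7: 7--1=8, 7-0=7, 7-2=5, 7-6=1, 7-7=0
Collecting distinct values (and noting 0 appears from a-a):
A - A = {-8, -7, -6, -5, -4, -3, -2, -1, 0, 1, 2, 3, 4, 5, 6, 7, 8}
|A - A| = 17

A - A = {-8, -7, -6, -5, -4, -3, -2, -1, 0, 1, 2, 3, 4, 5, 6, 7, 8}


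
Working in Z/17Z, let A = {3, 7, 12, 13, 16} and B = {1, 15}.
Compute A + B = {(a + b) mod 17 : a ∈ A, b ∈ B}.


Work in Z/17Z: reduce every sum a + b modulo 17.
Enumerate all 10 pairs:
a = 3: 3+1=4, 3+15=1
a = 7: 7+1=8, 7+15=5
a = 12: 12+1=13, 12+15=10
a = 13: 13+1=14, 13+15=11
a = 16: 16+1=0, 16+15=14
Distinct residues collected: {0, 1, 4, 5, 8, 10, 11, 13, 14}
|A + B| = 9 (out of 17 total residues).

A + B = {0, 1, 4, 5, 8, 10, 11, 13, 14}


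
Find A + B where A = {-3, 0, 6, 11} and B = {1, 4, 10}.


A + B = {a + b : a ∈ A, b ∈ B}.
Enumerate all |A|·|B| = 4·3 = 12 pairs (a, b) and collect distinct sums.
a = -3: -3+1=-2, -3+4=1, -3+10=7
a = 0: 0+1=1, 0+4=4, 0+10=10
a = 6: 6+1=7, 6+4=10, 6+10=16
a = 11: 11+1=12, 11+4=15, 11+10=21
Collecting distinct sums: A + B = {-2, 1, 4, 7, 10, 12, 15, 16, 21}
|A + B| = 9

A + B = {-2, 1, 4, 7, 10, 12, 15, 16, 21}


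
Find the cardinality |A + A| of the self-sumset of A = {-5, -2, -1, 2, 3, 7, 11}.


A + A = {a + a' : a, a' ∈ A}; |A| = 7.
General bounds: 2|A| - 1 ≤ |A + A| ≤ |A|(|A|+1)/2, i.e. 13 ≤ |A + A| ≤ 28.
Lower bound 2|A|-1 is attained iff A is an arithmetic progression.
Enumerate sums a + a' for a ≤ a' (symmetric, so this suffices):
a = -5: -5+-5=-10, -5+-2=-7, -5+-1=-6, -5+2=-3, -5+3=-2, -5+7=2, -5+11=6
a = -2: -2+-2=-4, -2+-1=-3, -2+2=0, -2+3=1, -2+7=5, -2+11=9
a = -1: -1+-1=-2, -1+2=1, -1+3=2, -1+7=6, -1+11=10
a = 2: 2+2=4, 2+3=5, 2+7=9, 2+11=13
a = 3: 3+3=6, 3+7=10, 3+11=14
a = 7: 7+7=14, 7+11=18
a = 11: 11+11=22
Distinct sums: {-10, -7, -6, -4, -3, -2, 0, 1, 2, 4, 5, 6, 9, 10, 13, 14, 18, 22}
|A + A| = 18

|A + A| = 18


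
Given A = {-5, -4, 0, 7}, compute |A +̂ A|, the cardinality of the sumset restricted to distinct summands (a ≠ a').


Restricted sumset: A +̂ A = {a + a' : a ∈ A, a' ∈ A, a ≠ a'}.
Equivalently, take A + A and drop any sum 2a that is achievable ONLY as a + a for a ∈ A (i.e. sums representable only with equal summands).
Enumerate pairs (a, a') with a < a' (symmetric, so each unordered pair gives one sum; this covers all a ≠ a'):
  -5 + -4 = -9
  -5 + 0 = -5
  -5 + 7 = 2
  -4 + 0 = -4
  -4 + 7 = 3
  0 + 7 = 7
Collected distinct sums: {-9, -5, -4, 2, 3, 7}
|A +̂ A| = 6
(Reference bound: |A +̂ A| ≥ 2|A| - 3 for |A| ≥ 2, with |A| = 4 giving ≥ 5.)

|A +̂ A| = 6


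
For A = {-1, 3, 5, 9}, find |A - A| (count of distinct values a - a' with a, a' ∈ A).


A - A = {a - a' : a, a' ∈ A}; |A| = 4.
Bounds: 2|A|-1 ≤ |A - A| ≤ |A|² - |A| + 1, i.e. 7 ≤ |A - A| ≤ 13.
Note: 0 ∈ A - A always (from a - a). The set is symmetric: if d ∈ A - A then -d ∈ A - A.
Enumerate nonzero differences d = a - a' with a > a' (then include -d):
Positive differences: {2, 4, 6, 10}
Full difference set: {0} ∪ (positive diffs) ∪ (negative diffs).
|A - A| = 1 + 2·4 = 9 (matches direct enumeration: 9).

|A - A| = 9


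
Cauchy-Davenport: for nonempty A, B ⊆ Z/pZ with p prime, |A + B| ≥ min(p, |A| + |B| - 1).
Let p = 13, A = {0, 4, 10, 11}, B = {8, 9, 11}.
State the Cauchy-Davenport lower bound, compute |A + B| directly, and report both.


Cauchy-Davenport: |A + B| ≥ min(p, |A| + |B| - 1) for A, B nonempty in Z/pZ.
|A| = 4, |B| = 3, p = 13.
CD lower bound = min(13, 4 + 3 - 1) = min(13, 6) = 6.
Compute A + B mod 13 directly:
a = 0: 0+8=8, 0+9=9, 0+11=11
a = 4: 4+8=12, 4+9=0, 4+11=2
a = 10: 10+8=5, 10+9=6, 10+11=8
a = 11: 11+8=6, 11+9=7, 11+11=9
A + B = {0, 2, 5, 6, 7, 8, 9, 11, 12}, so |A + B| = 9.
Verify: 9 ≥ 6? Yes ✓.

CD lower bound = 6, actual |A + B| = 9.


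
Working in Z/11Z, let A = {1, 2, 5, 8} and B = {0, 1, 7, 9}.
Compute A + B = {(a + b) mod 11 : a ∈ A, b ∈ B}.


Work in Z/11Z: reduce every sum a + b modulo 11.
Enumerate all 16 pairs:
a = 1: 1+0=1, 1+1=2, 1+7=8, 1+9=10
a = 2: 2+0=2, 2+1=3, 2+7=9, 2+9=0
a = 5: 5+0=5, 5+1=6, 5+7=1, 5+9=3
a = 8: 8+0=8, 8+1=9, 8+7=4, 8+9=6
Distinct residues collected: {0, 1, 2, 3, 4, 5, 6, 8, 9, 10}
|A + B| = 10 (out of 11 total residues).

A + B = {0, 1, 2, 3, 4, 5, 6, 8, 9, 10}


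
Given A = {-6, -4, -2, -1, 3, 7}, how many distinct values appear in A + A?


A + A = {a + a' : a, a' ∈ A}; |A| = 6.
General bounds: 2|A| - 1 ≤ |A + A| ≤ |A|(|A|+1)/2, i.e. 11 ≤ |A + A| ≤ 21.
Lower bound 2|A|-1 is attained iff A is an arithmetic progression.
Enumerate sums a + a' for a ≤ a' (symmetric, so this suffices):
a = -6: -6+-6=-12, -6+-4=-10, -6+-2=-8, -6+-1=-7, -6+3=-3, -6+7=1
a = -4: -4+-4=-8, -4+-2=-6, -4+-1=-5, -4+3=-1, -4+7=3
a = -2: -2+-2=-4, -2+-1=-3, -2+3=1, -2+7=5
a = -1: -1+-1=-2, -1+3=2, -1+7=6
a = 3: 3+3=6, 3+7=10
a = 7: 7+7=14
Distinct sums: {-12, -10, -8, -7, -6, -5, -4, -3, -2, -1, 1, 2, 3, 5, 6, 10, 14}
|A + A| = 17

|A + A| = 17


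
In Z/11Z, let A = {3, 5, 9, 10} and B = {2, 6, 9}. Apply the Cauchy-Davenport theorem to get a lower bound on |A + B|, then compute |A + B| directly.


Cauchy-Davenport: |A + B| ≥ min(p, |A| + |B| - 1) for A, B nonempty in Z/pZ.
|A| = 4, |B| = 3, p = 11.
CD lower bound = min(11, 4 + 3 - 1) = min(11, 6) = 6.
Compute A + B mod 11 directly:
a = 3: 3+2=5, 3+6=9, 3+9=1
a = 5: 5+2=7, 5+6=0, 5+9=3
a = 9: 9+2=0, 9+6=4, 9+9=7
a = 10: 10+2=1, 10+6=5, 10+9=8
A + B = {0, 1, 3, 4, 5, 7, 8, 9}, so |A + B| = 8.
Verify: 8 ≥ 6? Yes ✓.

CD lower bound = 6, actual |A + B| = 8.


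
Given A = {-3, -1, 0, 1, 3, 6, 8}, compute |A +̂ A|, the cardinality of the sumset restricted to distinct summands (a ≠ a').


Restricted sumset: A +̂ A = {a + a' : a ∈ A, a' ∈ A, a ≠ a'}.
Equivalently, take A + A and drop any sum 2a that is achievable ONLY as a + a for a ∈ A (i.e. sums representable only with equal summands).
Enumerate pairs (a, a') with a < a' (symmetric, so each unordered pair gives one sum; this covers all a ≠ a'):
  -3 + -1 = -4
  -3 + 0 = -3
  -3 + 1 = -2
  -3 + 3 = 0
  -3 + 6 = 3
  -3 + 8 = 5
  -1 + 0 = -1
  -1 + 1 = 0
  -1 + 3 = 2
  -1 + 6 = 5
  -1 + 8 = 7
  0 + 1 = 1
  0 + 3 = 3
  0 + 6 = 6
  0 + 8 = 8
  1 + 3 = 4
  1 + 6 = 7
  1 + 8 = 9
  3 + 6 = 9
  3 + 8 = 11
  6 + 8 = 14
Collected distinct sums: {-4, -3, -2, -1, 0, 1, 2, 3, 4, 5, 6, 7, 8, 9, 11, 14}
|A +̂ A| = 16
(Reference bound: |A +̂ A| ≥ 2|A| - 3 for |A| ≥ 2, with |A| = 7 giving ≥ 11.)

|A +̂ A| = 16


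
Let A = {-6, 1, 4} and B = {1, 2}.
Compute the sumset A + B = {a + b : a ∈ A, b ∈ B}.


A + B = {a + b : a ∈ A, b ∈ B}.
Enumerate all |A|·|B| = 3·2 = 6 pairs (a, b) and collect distinct sums.
a = -6: -6+1=-5, -6+2=-4
a = 1: 1+1=2, 1+2=3
a = 4: 4+1=5, 4+2=6
Collecting distinct sums: A + B = {-5, -4, 2, 3, 5, 6}
|A + B| = 6

A + B = {-5, -4, 2, 3, 5, 6}


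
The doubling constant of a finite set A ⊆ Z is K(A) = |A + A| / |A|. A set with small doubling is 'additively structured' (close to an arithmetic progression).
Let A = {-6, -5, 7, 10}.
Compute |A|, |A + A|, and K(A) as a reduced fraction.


|A| = 4.
Compute A + A by enumerating all 16 pairs.
A + A = {-12, -11, -10, 1, 2, 4, 5, 14, 17, 20}, so |A + A| = 10.
K = |A + A| / |A| = 10/4 = 5/2 ≈ 2.5000.
Reference: AP of size 4 gives K = 7/4 ≈ 1.7500; a fully generic set of size 4 gives K ≈ 2.5000.

|A| = 4, |A + A| = 10, K = 10/4 = 5/2.


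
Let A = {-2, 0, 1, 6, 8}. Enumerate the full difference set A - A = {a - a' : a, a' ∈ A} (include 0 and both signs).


A - A = {a - a' : a, a' ∈ A}.
Compute a - a' for each ordered pair (a, a'):
a = -2: -2--2=0, -2-0=-2, -2-1=-3, -2-6=-8, -2-8=-10
a = 0: 0--2=2, 0-0=0, 0-1=-1, 0-6=-6, 0-8=-8
a = 1: 1--2=3, 1-0=1, 1-1=0, 1-6=-5, 1-8=-7
a = 6: 6--2=8, 6-0=6, 6-1=5, 6-6=0, 6-8=-2
a = 8: 8--2=10, 8-0=8, 8-1=7, 8-6=2, 8-8=0
Collecting distinct values (and noting 0 appears from a-a):
A - A = {-10, -8, -7, -6, -5, -3, -2, -1, 0, 1, 2, 3, 5, 6, 7, 8, 10}
|A - A| = 17

A - A = {-10, -8, -7, -6, -5, -3, -2, -1, 0, 1, 2, 3, 5, 6, 7, 8, 10}


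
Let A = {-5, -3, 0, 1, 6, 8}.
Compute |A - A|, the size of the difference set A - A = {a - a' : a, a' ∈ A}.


A - A = {a - a' : a, a' ∈ A}; |A| = 6.
Bounds: 2|A|-1 ≤ |A - A| ≤ |A|² - |A| + 1, i.e. 11 ≤ |A - A| ≤ 31.
Note: 0 ∈ A - A always (from a - a). The set is symmetric: if d ∈ A - A then -d ∈ A - A.
Enumerate nonzero differences d = a - a' with a > a' (then include -d):
Positive differences: {1, 2, 3, 4, 5, 6, 7, 8, 9, 11, 13}
Full difference set: {0} ∪ (positive diffs) ∪ (negative diffs).
|A - A| = 1 + 2·11 = 23 (matches direct enumeration: 23).

|A - A| = 23


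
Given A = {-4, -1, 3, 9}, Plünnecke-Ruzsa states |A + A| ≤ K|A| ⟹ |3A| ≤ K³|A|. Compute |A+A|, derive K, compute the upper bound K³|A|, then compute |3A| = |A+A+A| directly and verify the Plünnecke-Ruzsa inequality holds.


|A| = 4.
Step 1: Compute A + A by enumerating all 16 pairs.
A + A = {-8, -5, -2, -1, 2, 5, 6, 8, 12, 18}, so |A + A| = 10.
Step 2: Doubling constant K = |A + A|/|A| = 10/4 = 10/4 ≈ 2.5000.
Step 3: Plünnecke-Ruzsa gives |3A| ≤ K³·|A| = (2.5000)³ · 4 ≈ 62.5000.
Step 4: Compute 3A = A + A + A directly by enumerating all triples (a,b,c) ∈ A³; |3A| = 19.
Step 5: Check 19 ≤ 62.5000? Yes ✓.

K = 10/4, Plünnecke-Ruzsa bound K³|A| ≈ 62.5000, |3A| = 19, inequality holds.


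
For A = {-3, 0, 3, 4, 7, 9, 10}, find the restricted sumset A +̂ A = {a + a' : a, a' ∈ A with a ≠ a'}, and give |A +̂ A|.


Restricted sumset: A +̂ A = {a + a' : a ∈ A, a' ∈ A, a ≠ a'}.
Equivalently, take A + A and drop any sum 2a that is achievable ONLY as a + a for a ∈ A (i.e. sums representable only with equal summands).
Enumerate pairs (a, a') with a < a' (symmetric, so each unordered pair gives one sum; this covers all a ≠ a'):
  -3 + 0 = -3
  -3 + 3 = 0
  -3 + 4 = 1
  -3 + 7 = 4
  -3 + 9 = 6
  -3 + 10 = 7
  0 + 3 = 3
  0 + 4 = 4
  0 + 7 = 7
  0 + 9 = 9
  0 + 10 = 10
  3 + 4 = 7
  3 + 7 = 10
  3 + 9 = 12
  3 + 10 = 13
  4 + 7 = 11
  4 + 9 = 13
  4 + 10 = 14
  7 + 9 = 16
  7 + 10 = 17
  9 + 10 = 19
Collected distinct sums: {-3, 0, 1, 3, 4, 6, 7, 9, 10, 11, 12, 13, 14, 16, 17, 19}
|A +̂ A| = 16
(Reference bound: |A +̂ A| ≥ 2|A| - 3 for |A| ≥ 2, with |A| = 7 giving ≥ 11.)

|A +̂ A| = 16


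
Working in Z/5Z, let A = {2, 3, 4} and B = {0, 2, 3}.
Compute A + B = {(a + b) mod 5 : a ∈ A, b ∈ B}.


Work in Z/5Z: reduce every sum a + b modulo 5.
Enumerate all 9 pairs:
a = 2: 2+0=2, 2+2=4, 2+3=0
a = 3: 3+0=3, 3+2=0, 3+3=1
a = 4: 4+0=4, 4+2=1, 4+3=2
Distinct residues collected: {0, 1, 2, 3, 4}
|A + B| = 5 (out of 5 total residues).

A + B = {0, 1, 2, 3, 4}


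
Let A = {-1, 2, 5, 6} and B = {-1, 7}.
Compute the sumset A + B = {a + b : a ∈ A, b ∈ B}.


A + B = {a + b : a ∈ A, b ∈ B}.
Enumerate all |A|·|B| = 4·2 = 8 pairs (a, b) and collect distinct sums.
a = -1: -1+-1=-2, -1+7=6
a = 2: 2+-1=1, 2+7=9
a = 5: 5+-1=4, 5+7=12
a = 6: 6+-1=5, 6+7=13
Collecting distinct sums: A + B = {-2, 1, 4, 5, 6, 9, 12, 13}
|A + B| = 8

A + B = {-2, 1, 4, 5, 6, 9, 12, 13}


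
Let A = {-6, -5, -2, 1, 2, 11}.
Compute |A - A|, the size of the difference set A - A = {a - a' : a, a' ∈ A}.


A - A = {a - a' : a, a' ∈ A}; |A| = 6.
Bounds: 2|A|-1 ≤ |A - A| ≤ |A|² - |A| + 1, i.e. 11 ≤ |A - A| ≤ 31.
Note: 0 ∈ A - A always (from a - a). The set is symmetric: if d ∈ A - A then -d ∈ A - A.
Enumerate nonzero differences d = a - a' with a > a' (then include -d):
Positive differences: {1, 3, 4, 6, 7, 8, 9, 10, 13, 16, 17}
Full difference set: {0} ∪ (positive diffs) ∪ (negative diffs).
|A - A| = 1 + 2·11 = 23 (matches direct enumeration: 23).

|A - A| = 23


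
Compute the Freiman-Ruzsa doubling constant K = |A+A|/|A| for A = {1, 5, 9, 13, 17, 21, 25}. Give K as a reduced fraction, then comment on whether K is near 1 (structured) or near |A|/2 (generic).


|A| = 7.
Compute A + A by enumerating all 49 pairs.
A + A = {2, 6, 10, 14, 18, 22, 26, 30, 34, 38, 42, 46, 50}, so |A + A| = 13.
K = |A + A| / |A| = 13/7 (already in lowest terms) ≈ 1.8571.
Reference: AP of size 7 gives K = 13/7 ≈ 1.8571; a fully generic set of size 7 gives K ≈ 4.0000.

|A| = 7, |A + A| = 13, K = 13/7.


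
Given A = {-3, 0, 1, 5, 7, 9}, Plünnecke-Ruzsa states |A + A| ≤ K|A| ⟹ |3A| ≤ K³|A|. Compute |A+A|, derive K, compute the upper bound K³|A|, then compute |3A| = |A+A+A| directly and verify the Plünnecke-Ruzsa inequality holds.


|A| = 6.
Step 1: Compute A + A by enumerating all 36 pairs.
A + A = {-6, -3, -2, 0, 1, 2, 4, 5, 6, 7, 8, 9, 10, 12, 14, 16, 18}, so |A + A| = 17.
Step 2: Doubling constant K = |A + A|/|A| = 17/6 = 17/6 ≈ 2.8333.
Step 3: Plünnecke-Ruzsa gives |3A| ≤ K³·|A| = (2.8333)³ · 6 ≈ 136.4722.
Step 4: Compute 3A = A + A + A directly by enumerating all triples (a,b,c) ∈ A³; |3A| = 30.
Step 5: Check 30 ≤ 136.4722? Yes ✓.

K = 17/6, Plünnecke-Ruzsa bound K³|A| ≈ 136.4722, |3A| = 30, inequality holds.


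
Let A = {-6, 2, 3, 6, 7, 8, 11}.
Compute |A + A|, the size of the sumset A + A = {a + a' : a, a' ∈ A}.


A + A = {a + a' : a, a' ∈ A}; |A| = 7.
General bounds: 2|A| - 1 ≤ |A + A| ≤ |A|(|A|+1)/2, i.e. 13 ≤ |A + A| ≤ 28.
Lower bound 2|A|-1 is attained iff A is an arithmetic progression.
Enumerate sums a + a' for a ≤ a' (symmetric, so this suffices):
a = -6: -6+-6=-12, -6+2=-4, -6+3=-3, -6+6=0, -6+7=1, -6+8=2, -6+11=5
a = 2: 2+2=4, 2+3=5, 2+6=8, 2+7=9, 2+8=10, 2+11=13
a = 3: 3+3=6, 3+6=9, 3+7=10, 3+8=11, 3+11=14
a = 6: 6+6=12, 6+7=13, 6+8=14, 6+11=17
a = 7: 7+7=14, 7+8=15, 7+11=18
a = 8: 8+8=16, 8+11=19
a = 11: 11+11=22
Distinct sums: {-12, -4, -3, 0, 1, 2, 4, 5, 6, 8, 9, 10, 11, 12, 13, 14, 15, 16, 17, 18, 19, 22}
|A + A| = 22

|A + A| = 22


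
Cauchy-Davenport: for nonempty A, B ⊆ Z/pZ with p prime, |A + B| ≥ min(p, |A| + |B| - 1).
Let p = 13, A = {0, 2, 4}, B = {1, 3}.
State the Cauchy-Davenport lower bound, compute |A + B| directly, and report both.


Cauchy-Davenport: |A + B| ≥ min(p, |A| + |B| - 1) for A, B nonempty in Z/pZ.
|A| = 3, |B| = 2, p = 13.
CD lower bound = min(13, 3 + 2 - 1) = min(13, 4) = 4.
Compute A + B mod 13 directly:
a = 0: 0+1=1, 0+3=3
a = 2: 2+1=3, 2+3=5
a = 4: 4+1=5, 4+3=7
A + B = {1, 3, 5, 7}, so |A + B| = 4.
Verify: 4 ≥ 4? Yes ✓.

CD lower bound = 4, actual |A + B| = 4.


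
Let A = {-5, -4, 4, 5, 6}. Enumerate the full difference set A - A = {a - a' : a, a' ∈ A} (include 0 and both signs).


A - A = {a - a' : a, a' ∈ A}.
Compute a - a' for each ordered pair (a, a'):
a = -5: -5--5=0, -5--4=-1, -5-4=-9, -5-5=-10, -5-6=-11
a = -4: -4--5=1, -4--4=0, -4-4=-8, -4-5=-9, -4-6=-10
a = 4: 4--5=9, 4--4=8, 4-4=0, 4-5=-1, 4-6=-2
a = 5: 5--5=10, 5--4=9, 5-4=1, 5-5=0, 5-6=-1
a = 6: 6--5=11, 6--4=10, 6-4=2, 6-5=1, 6-6=0
Collecting distinct values (and noting 0 appears from a-a):
A - A = {-11, -10, -9, -8, -2, -1, 0, 1, 2, 8, 9, 10, 11}
|A - A| = 13

A - A = {-11, -10, -9, -8, -2, -1, 0, 1, 2, 8, 9, 10, 11}


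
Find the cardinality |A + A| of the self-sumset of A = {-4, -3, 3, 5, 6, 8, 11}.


A + A = {a + a' : a, a' ∈ A}; |A| = 7.
General bounds: 2|A| - 1 ≤ |A + A| ≤ |A|(|A|+1)/2, i.e. 13 ≤ |A + A| ≤ 28.
Lower bound 2|A|-1 is attained iff A is an arithmetic progression.
Enumerate sums a + a' for a ≤ a' (symmetric, so this suffices):
a = -4: -4+-4=-8, -4+-3=-7, -4+3=-1, -4+5=1, -4+6=2, -4+8=4, -4+11=7
a = -3: -3+-3=-6, -3+3=0, -3+5=2, -3+6=3, -3+8=5, -3+11=8
a = 3: 3+3=6, 3+5=8, 3+6=9, 3+8=11, 3+11=14
a = 5: 5+5=10, 5+6=11, 5+8=13, 5+11=16
a = 6: 6+6=12, 6+8=14, 6+11=17
a = 8: 8+8=16, 8+11=19
a = 11: 11+11=22
Distinct sums: {-8, -7, -6, -1, 0, 1, 2, 3, 4, 5, 6, 7, 8, 9, 10, 11, 12, 13, 14, 16, 17, 19, 22}
|A + A| = 23

|A + A| = 23


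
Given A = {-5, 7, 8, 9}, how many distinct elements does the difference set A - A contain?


A - A = {a - a' : a, a' ∈ A}; |A| = 4.
Bounds: 2|A|-1 ≤ |A - A| ≤ |A|² - |A| + 1, i.e. 7 ≤ |A - A| ≤ 13.
Note: 0 ∈ A - A always (from a - a). The set is symmetric: if d ∈ A - A then -d ∈ A - A.
Enumerate nonzero differences d = a - a' with a > a' (then include -d):
Positive differences: {1, 2, 12, 13, 14}
Full difference set: {0} ∪ (positive diffs) ∪ (negative diffs).
|A - A| = 1 + 2·5 = 11 (matches direct enumeration: 11).

|A - A| = 11


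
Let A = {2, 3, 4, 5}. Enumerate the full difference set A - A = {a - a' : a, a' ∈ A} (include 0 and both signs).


A - A = {a - a' : a, a' ∈ A}.
Compute a - a' for each ordered pair (a, a'):
a = 2: 2-2=0, 2-3=-1, 2-4=-2, 2-5=-3
a = 3: 3-2=1, 3-3=0, 3-4=-1, 3-5=-2
a = 4: 4-2=2, 4-3=1, 4-4=0, 4-5=-1
a = 5: 5-2=3, 5-3=2, 5-4=1, 5-5=0
Collecting distinct values (and noting 0 appears from a-a):
A - A = {-3, -2, -1, 0, 1, 2, 3}
|A - A| = 7

A - A = {-3, -2, -1, 0, 1, 2, 3}


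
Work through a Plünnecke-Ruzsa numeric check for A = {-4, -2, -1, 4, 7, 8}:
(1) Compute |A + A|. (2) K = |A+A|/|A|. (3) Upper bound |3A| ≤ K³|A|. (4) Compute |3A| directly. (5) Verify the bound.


|A| = 6.
Step 1: Compute A + A by enumerating all 36 pairs.
A + A = {-8, -6, -5, -4, -3, -2, 0, 2, 3, 4, 5, 6, 7, 8, 11, 12, 14, 15, 16}, so |A + A| = 19.
Step 2: Doubling constant K = |A + A|/|A| = 19/6 = 19/6 ≈ 3.1667.
Step 3: Plünnecke-Ruzsa gives |3A| ≤ K³·|A| = (3.1667)³ · 6 ≈ 190.5278.
Step 4: Compute 3A = A + A + A directly by enumerating all triples (a,b,c) ∈ A³; |3A| = 35.
Step 5: Check 35 ≤ 190.5278? Yes ✓.

K = 19/6, Plünnecke-Ruzsa bound K³|A| ≈ 190.5278, |3A| = 35, inequality holds.


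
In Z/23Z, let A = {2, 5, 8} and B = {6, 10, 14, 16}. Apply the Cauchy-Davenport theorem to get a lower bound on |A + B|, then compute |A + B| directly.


Cauchy-Davenport: |A + B| ≥ min(p, |A| + |B| - 1) for A, B nonempty in Z/pZ.
|A| = 3, |B| = 4, p = 23.
CD lower bound = min(23, 3 + 4 - 1) = min(23, 6) = 6.
Compute A + B mod 23 directly:
a = 2: 2+6=8, 2+10=12, 2+14=16, 2+16=18
a = 5: 5+6=11, 5+10=15, 5+14=19, 5+16=21
a = 8: 8+6=14, 8+10=18, 8+14=22, 8+16=1
A + B = {1, 8, 11, 12, 14, 15, 16, 18, 19, 21, 22}, so |A + B| = 11.
Verify: 11 ≥ 6? Yes ✓.

CD lower bound = 6, actual |A + B| = 11.


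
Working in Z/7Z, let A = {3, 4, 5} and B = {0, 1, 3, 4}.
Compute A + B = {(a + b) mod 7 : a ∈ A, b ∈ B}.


Work in Z/7Z: reduce every sum a + b modulo 7.
Enumerate all 12 pairs:
a = 3: 3+0=3, 3+1=4, 3+3=6, 3+4=0
a = 4: 4+0=4, 4+1=5, 4+3=0, 4+4=1
a = 5: 5+0=5, 5+1=6, 5+3=1, 5+4=2
Distinct residues collected: {0, 1, 2, 3, 4, 5, 6}
|A + B| = 7 (out of 7 total residues).

A + B = {0, 1, 2, 3, 4, 5, 6}


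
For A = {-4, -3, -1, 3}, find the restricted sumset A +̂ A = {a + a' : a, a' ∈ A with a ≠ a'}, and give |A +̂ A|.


Restricted sumset: A +̂ A = {a + a' : a ∈ A, a' ∈ A, a ≠ a'}.
Equivalently, take A + A and drop any sum 2a that is achievable ONLY as a + a for a ∈ A (i.e. sums representable only with equal summands).
Enumerate pairs (a, a') with a < a' (symmetric, so each unordered pair gives one sum; this covers all a ≠ a'):
  -4 + -3 = -7
  -4 + -1 = -5
  -4 + 3 = -1
  -3 + -1 = -4
  -3 + 3 = 0
  -1 + 3 = 2
Collected distinct sums: {-7, -5, -4, -1, 0, 2}
|A +̂ A| = 6
(Reference bound: |A +̂ A| ≥ 2|A| - 3 for |A| ≥ 2, with |A| = 4 giving ≥ 5.)

|A +̂ A| = 6


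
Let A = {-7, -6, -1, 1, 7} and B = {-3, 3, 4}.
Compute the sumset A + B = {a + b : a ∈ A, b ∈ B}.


A + B = {a + b : a ∈ A, b ∈ B}.
Enumerate all |A|·|B| = 5·3 = 15 pairs (a, b) and collect distinct sums.
a = -7: -7+-3=-10, -7+3=-4, -7+4=-3
a = -6: -6+-3=-9, -6+3=-3, -6+4=-2
a = -1: -1+-3=-4, -1+3=2, -1+4=3
a = 1: 1+-3=-2, 1+3=4, 1+4=5
a = 7: 7+-3=4, 7+3=10, 7+4=11
Collecting distinct sums: A + B = {-10, -9, -4, -3, -2, 2, 3, 4, 5, 10, 11}
|A + B| = 11

A + B = {-10, -9, -4, -3, -2, 2, 3, 4, 5, 10, 11}


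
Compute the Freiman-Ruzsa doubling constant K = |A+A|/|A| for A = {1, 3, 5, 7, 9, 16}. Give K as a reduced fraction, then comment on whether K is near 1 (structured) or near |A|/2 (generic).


|A| = 6.
Compute A + A by enumerating all 36 pairs.
A + A = {2, 4, 6, 8, 10, 12, 14, 16, 17, 18, 19, 21, 23, 25, 32}, so |A + A| = 15.
K = |A + A| / |A| = 15/6 = 5/2 ≈ 2.5000.
Reference: AP of size 6 gives K = 11/6 ≈ 1.8333; a fully generic set of size 6 gives K ≈ 3.5000.

|A| = 6, |A + A| = 15, K = 15/6 = 5/2.


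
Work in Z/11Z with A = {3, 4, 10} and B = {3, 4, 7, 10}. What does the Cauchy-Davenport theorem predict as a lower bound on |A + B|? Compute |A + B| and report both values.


Cauchy-Davenport: |A + B| ≥ min(p, |A| + |B| - 1) for A, B nonempty in Z/pZ.
|A| = 3, |B| = 4, p = 11.
CD lower bound = min(11, 3 + 4 - 1) = min(11, 6) = 6.
Compute A + B mod 11 directly:
a = 3: 3+3=6, 3+4=7, 3+7=10, 3+10=2
a = 4: 4+3=7, 4+4=8, 4+7=0, 4+10=3
a = 10: 10+3=2, 10+4=3, 10+7=6, 10+10=9
A + B = {0, 2, 3, 6, 7, 8, 9, 10}, so |A + B| = 8.
Verify: 8 ≥ 6? Yes ✓.

CD lower bound = 6, actual |A + B| = 8.


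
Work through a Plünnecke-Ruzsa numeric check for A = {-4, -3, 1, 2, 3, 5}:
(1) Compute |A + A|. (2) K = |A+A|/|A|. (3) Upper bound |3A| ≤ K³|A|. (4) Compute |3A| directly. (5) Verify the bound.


|A| = 6.
Step 1: Compute A + A by enumerating all 36 pairs.
A + A = {-8, -7, -6, -3, -2, -1, 0, 1, 2, 3, 4, 5, 6, 7, 8, 10}, so |A + A| = 16.
Step 2: Doubling constant K = |A + A|/|A| = 16/6 = 16/6 ≈ 2.6667.
Step 3: Plünnecke-Ruzsa gives |3A| ≤ K³·|A| = (2.6667)³ · 6 ≈ 113.7778.
Step 4: Compute 3A = A + A + A directly by enumerating all triples (a,b,c) ∈ A³; |3A| = 26.
Step 5: Check 26 ≤ 113.7778? Yes ✓.

K = 16/6, Plünnecke-Ruzsa bound K³|A| ≈ 113.7778, |3A| = 26, inequality holds.


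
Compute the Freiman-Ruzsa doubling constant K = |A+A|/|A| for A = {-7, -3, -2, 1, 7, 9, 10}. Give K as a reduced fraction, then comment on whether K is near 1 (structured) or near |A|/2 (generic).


|A| = 7.
Compute A + A by enumerating all 49 pairs.
A + A = {-14, -10, -9, -6, -5, -4, -2, -1, 0, 2, 3, 4, 5, 6, 7, 8, 10, 11, 14, 16, 17, 18, 19, 20}, so |A + A| = 24.
K = |A + A| / |A| = 24/7 (already in lowest terms) ≈ 3.4286.
Reference: AP of size 7 gives K = 13/7 ≈ 1.8571; a fully generic set of size 7 gives K ≈ 4.0000.

|A| = 7, |A + A| = 24, K = 24/7.


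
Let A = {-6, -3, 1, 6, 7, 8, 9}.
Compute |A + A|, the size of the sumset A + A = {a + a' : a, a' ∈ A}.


A + A = {a + a' : a, a' ∈ A}; |A| = 7.
General bounds: 2|A| - 1 ≤ |A + A| ≤ |A|(|A|+1)/2, i.e. 13 ≤ |A + A| ≤ 28.
Lower bound 2|A|-1 is attained iff A is an arithmetic progression.
Enumerate sums a + a' for a ≤ a' (symmetric, so this suffices):
a = -6: -6+-6=-12, -6+-3=-9, -6+1=-5, -6+6=0, -6+7=1, -6+8=2, -6+9=3
a = -3: -3+-3=-6, -3+1=-2, -3+6=3, -3+7=4, -3+8=5, -3+9=6
a = 1: 1+1=2, 1+6=7, 1+7=8, 1+8=9, 1+9=10
a = 6: 6+6=12, 6+7=13, 6+8=14, 6+9=15
a = 7: 7+7=14, 7+8=15, 7+9=16
a = 8: 8+8=16, 8+9=17
a = 9: 9+9=18
Distinct sums: {-12, -9, -6, -5, -2, 0, 1, 2, 3, 4, 5, 6, 7, 8, 9, 10, 12, 13, 14, 15, 16, 17, 18}
|A + A| = 23

|A + A| = 23


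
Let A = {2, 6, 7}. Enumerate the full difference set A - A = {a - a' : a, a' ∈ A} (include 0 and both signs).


A - A = {a - a' : a, a' ∈ A}.
Compute a - a' for each ordered pair (a, a'):
a = 2: 2-2=0, 2-6=-4, 2-7=-5
a = 6: 6-2=4, 6-6=0, 6-7=-1
a = 7: 7-2=5, 7-6=1, 7-7=0
Collecting distinct values (and noting 0 appears from a-a):
A - A = {-5, -4, -1, 0, 1, 4, 5}
|A - A| = 7

A - A = {-5, -4, -1, 0, 1, 4, 5}


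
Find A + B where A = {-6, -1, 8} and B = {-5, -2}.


A + B = {a + b : a ∈ A, b ∈ B}.
Enumerate all |A|·|B| = 3·2 = 6 pairs (a, b) and collect distinct sums.
a = -6: -6+-5=-11, -6+-2=-8
a = -1: -1+-5=-6, -1+-2=-3
a = 8: 8+-5=3, 8+-2=6
Collecting distinct sums: A + B = {-11, -8, -6, -3, 3, 6}
|A + B| = 6

A + B = {-11, -8, -6, -3, 3, 6}


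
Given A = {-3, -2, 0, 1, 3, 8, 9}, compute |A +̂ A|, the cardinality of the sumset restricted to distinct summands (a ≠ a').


Restricted sumset: A +̂ A = {a + a' : a ∈ A, a' ∈ A, a ≠ a'}.
Equivalently, take A + A and drop any sum 2a that is achievable ONLY as a + a for a ∈ A (i.e. sums representable only with equal summands).
Enumerate pairs (a, a') with a < a' (symmetric, so each unordered pair gives one sum; this covers all a ≠ a'):
  -3 + -2 = -5
  -3 + 0 = -3
  -3 + 1 = -2
  -3 + 3 = 0
  -3 + 8 = 5
  -3 + 9 = 6
  -2 + 0 = -2
  -2 + 1 = -1
  -2 + 3 = 1
  -2 + 8 = 6
  -2 + 9 = 7
  0 + 1 = 1
  0 + 3 = 3
  0 + 8 = 8
  0 + 9 = 9
  1 + 3 = 4
  1 + 8 = 9
  1 + 9 = 10
  3 + 8 = 11
  3 + 9 = 12
  8 + 9 = 17
Collected distinct sums: {-5, -3, -2, -1, 0, 1, 3, 4, 5, 6, 7, 8, 9, 10, 11, 12, 17}
|A +̂ A| = 17
(Reference bound: |A +̂ A| ≥ 2|A| - 3 for |A| ≥ 2, with |A| = 7 giving ≥ 11.)

|A +̂ A| = 17


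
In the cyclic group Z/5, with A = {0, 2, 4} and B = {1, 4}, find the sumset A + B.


Work in Z/5Z: reduce every sum a + b modulo 5.
Enumerate all 6 pairs:
a = 0: 0+1=1, 0+4=4
a = 2: 2+1=3, 2+4=1
a = 4: 4+1=0, 4+4=3
Distinct residues collected: {0, 1, 3, 4}
|A + B| = 4 (out of 5 total residues).

A + B = {0, 1, 3, 4}


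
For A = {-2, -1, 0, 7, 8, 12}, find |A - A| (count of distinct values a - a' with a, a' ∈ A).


A - A = {a - a' : a, a' ∈ A}; |A| = 6.
Bounds: 2|A|-1 ≤ |A - A| ≤ |A|² - |A| + 1, i.e. 11 ≤ |A - A| ≤ 31.
Note: 0 ∈ A - A always (from a - a). The set is symmetric: if d ∈ A - A then -d ∈ A - A.
Enumerate nonzero differences d = a - a' with a > a' (then include -d):
Positive differences: {1, 2, 4, 5, 7, 8, 9, 10, 12, 13, 14}
Full difference set: {0} ∪ (positive diffs) ∪ (negative diffs).
|A - A| = 1 + 2·11 = 23 (matches direct enumeration: 23).

|A - A| = 23


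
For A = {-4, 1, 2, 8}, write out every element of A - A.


A - A = {a - a' : a, a' ∈ A}.
Compute a - a' for each ordered pair (a, a'):
a = -4: -4--4=0, -4-1=-5, -4-2=-6, -4-8=-12
a = 1: 1--4=5, 1-1=0, 1-2=-1, 1-8=-7
a = 2: 2--4=6, 2-1=1, 2-2=0, 2-8=-6
a = 8: 8--4=12, 8-1=7, 8-2=6, 8-8=0
Collecting distinct values (and noting 0 appears from a-a):
A - A = {-12, -7, -6, -5, -1, 0, 1, 5, 6, 7, 12}
|A - A| = 11

A - A = {-12, -7, -6, -5, -1, 0, 1, 5, 6, 7, 12}


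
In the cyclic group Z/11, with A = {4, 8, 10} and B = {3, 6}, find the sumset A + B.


Work in Z/11Z: reduce every sum a + b modulo 11.
Enumerate all 6 pairs:
a = 4: 4+3=7, 4+6=10
a = 8: 8+3=0, 8+6=3
a = 10: 10+3=2, 10+6=5
Distinct residues collected: {0, 2, 3, 5, 7, 10}
|A + B| = 6 (out of 11 total residues).

A + B = {0, 2, 3, 5, 7, 10}


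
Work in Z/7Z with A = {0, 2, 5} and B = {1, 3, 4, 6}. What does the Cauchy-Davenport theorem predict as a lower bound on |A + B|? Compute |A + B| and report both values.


Cauchy-Davenport: |A + B| ≥ min(p, |A| + |B| - 1) for A, B nonempty in Z/pZ.
|A| = 3, |B| = 4, p = 7.
CD lower bound = min(7, 3 + 4 - 1) = min(7, 6) = 6.
Compute A + B mod 7 directly:
a = 0: 0+1=1, 0+3=3, 0+4=4, 0+6=6
a = 2: 2+1=3, 2+3=5, 2+4=6, 2+6=1
a = 5: 5+1=6, 5+3=1, 5+4=2, 5+6=4
A + B = {1, 2, 3, 4, 5, 6}, so |A + B| = 6.
Verify: 6 ≥ 6? Yes ✓.

CD lower bound = 6, actual |A + B| = 6.


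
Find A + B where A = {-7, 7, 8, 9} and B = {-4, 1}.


A + B = {a + b : a ∈ A, b ∈ B}.
Enumerate all |A|·|B| = 4·2 = 8 pairs (a, b) and collect distinct sums.
a = -7: -7+-4=-11, -7+1=-6
a = 7: 7+-4=3, 7+1=8
a = 8: 8+-4=4, 8+1=9
a = 9: 9+-4=5, 9+1=10
Collecting distinct sums: A + B = {-11, -6, 3, 4, 5, 8, 9, 10}
|A + B| = 8

A + B = {-11, -6, 3, 4, 5, 8, 9, 10}


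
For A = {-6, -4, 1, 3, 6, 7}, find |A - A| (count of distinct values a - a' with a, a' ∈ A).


A - A = {a - a' : a, a' ∈ A}; |A| = 6.
Bounds: 2|A|-1 ≤ |A - A| ≤ |A|² - |A| + 1, i.e. 11 ≤ |A - A| ≤ 31.
Note: 0 ∈ A - A always (from a - a). The set is symmetric: if d ∈ A - A then -d ∈ A - A.
Enumerate nonzero differences d = a - a' with a > a' (then include -d):
Positive differences: {1, 2, 3, 4, 5, 6, 7, 9, 10, 11, 12, 13}
Full difference set: {0} ∪ (positive diffs) ∪ (negative diffs).
|A - A| = 1 + 2·12 = 25 (matches direct enumeration: 25).

|A - A| = 25


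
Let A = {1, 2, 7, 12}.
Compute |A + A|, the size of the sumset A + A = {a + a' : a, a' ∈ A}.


A + A = {a + a' : a, a' ∈ A}; |A| = 4.
General bounds: 2|A| - 1 ≤ |A + A| ≤ |A|(|A|+1)/2, i.e. 7 ≤ |A + A| ≤ 10.
Lower bound 2|A|-1 is attained iff A is an arithmetic progression.
Enumerate sums a + a' for a ≤ a' (symmetric, so this suffices):
a = 1: 1+1=2, 1+2=3, 1+7=8, 1+12=13
a = 2: 2+2=4, 2+7=9, 2+12=14
a = 7: 7+7=14, 7+12=19
a = 12: 12+12=24
Distinct sums: {2, 3, 4, 8, 9, 13, 14, 19, 24}
|A + A| = 9

|A + A| = 9


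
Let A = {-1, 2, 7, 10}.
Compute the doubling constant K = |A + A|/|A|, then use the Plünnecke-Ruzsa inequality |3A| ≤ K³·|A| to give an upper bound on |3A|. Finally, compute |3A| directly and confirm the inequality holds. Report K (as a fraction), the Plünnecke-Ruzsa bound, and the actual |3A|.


|A| = 4.
Step 1: Compute A + A by enumerating all 16 pairs.
A + A = {-2, 1, 4, 6, 9, 12, 14, 17, 20}, so |A + A| = 9.
Step 2: Doubling constant K = |A + A|/|A| = 9/4 = 9/4 ≈ 2.2500.
Step 3: Plünnecke-Ruzsa gives |3A| ≤ K³·|A| = (2.2500)³ · 4 ≈ 45.5625.
Step 4: Compute 3A = A + A + A directly by enumerating all triples (a,b,c) ∈ A³; |3A| = 16.
Step 5: Check 16 ≤ 45.5625? Yes ✓.

K = 9/4, Plünnecke-Ruzsa bound K³|A| ≈ 45.5625, |3A| = 16, inequality holds.


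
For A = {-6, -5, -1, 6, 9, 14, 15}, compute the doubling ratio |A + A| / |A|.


|A| = 7.
Compute A + A by enumerating all 49 pairs.
A + A = {-12, -11, -10, -7, -6, -2, 0, 1, 3, 4, 5, 8, 9, 10, 12, 13, 14, 15, 18, 20, 21, 23, 24, 28, 29, 30}, so |A + A| = 26.
K = |A + A| / |A| = 26/7 (already in lowest terms) ≈ 3.7143.
Reference: AP of size 7 gives K = 13/7 ≈ 1.8571; a fully generic set of size 7 gives K ≈ 4.0000.

|A| = 7, |A + A| = 26, K = 26/7.


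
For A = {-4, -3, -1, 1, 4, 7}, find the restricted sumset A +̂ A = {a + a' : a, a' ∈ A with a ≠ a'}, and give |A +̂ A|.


Restricted sumset: A +̂ A = {a + a' : a ∈ A, a' ∈ A, a ≠ a'}.
Equivalently, take A + A and drop any sum 2a that is achievable ONLY as a + a for a ∈ A (i.e. sums representable only with equal summands).
Enumerate pairs (a, a') with a < a' (symmetric, so each unordered pair gives one sum; this covers all a ≠ a'):
  -4 + -3 = -7
  -4 + -1 = -5
  -4 + 1 = -3
  -4 + 4 = 0
  -4 + 7 = 3
  -3 + -1 = -4
  -3 + 1 = -2
  -3 + 4 = 1
  -3 + 7 = 4
  -1 + 1 = 0
  -1 + 4 = 3
  -1 + 7 = 6
  1 + 4 = 5
  1 + 7 = 8
  4 + 7 = 11
Collected distinct sums: {-7, -5, -4, -3, -2, 0, 1, 3, 4, 5, 6, 8, 11}
|A +̂ A| = 13
(Reference bound: |A +̂ A| ≥ 2|A| - 3 for |A| ≥ 2, with |A| = 6 giving ≥ 9.)

|A +̂ A| = 13


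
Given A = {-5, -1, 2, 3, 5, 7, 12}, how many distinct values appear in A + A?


A + A = {a + a' : a, a' ∈ A}; |A| = 7.
General bounds: 2|A| - 1 ≤ |A + A| ≤ |A|(|A|+1)/2, i.e. 13 ≤ |A + A| ≤ 28.
Lower bound 2|A|-1 is attained iff A is an arithmetic progression.
Enumerate sums a + a' for a ≤ a' (symmetric, so this suffices):
a = -5: -5+-5=-10, -5+-1=-6, -5+2=-3, -5+3=-2, -5+5=0, -5+7=2, -5+12=7
a = -1: -1+-1=-2, -1+2=1, -1+3=2, -1+5=4, -1+7=6, -1+12=11
a = 2: 2+2=4, 2+3=5, 2+5=7, 2+7=9, 2+12=14
a = 3: 3+3=6, 3+5=8, 3+7=10, 3+12=15
a = 5: 5+5=10, 5+7=12, 5+12=17
a = 7: 7+7=14, 7+12=19
a = 12: 12+12=24
Distinct sums: {-10, -6, -3, -2, 0, 1, 2, 4, 5, 6, 7, 8, 9, 10, 11, 12, 14, 15, 17, 19, 24}
|A + A| = 21

|A + A| = 21


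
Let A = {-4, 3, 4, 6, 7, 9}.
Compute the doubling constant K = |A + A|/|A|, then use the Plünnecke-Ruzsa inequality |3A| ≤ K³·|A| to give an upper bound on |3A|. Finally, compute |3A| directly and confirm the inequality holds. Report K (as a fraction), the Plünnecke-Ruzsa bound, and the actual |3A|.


|A| = 6.
Step 1: Compute A + A by enumerating all 36 pairs.
A + A = {-8, -1, 0, 2, 3, 5, 6, 7, 8, 9, 10, 11, 12, 13, 14, 15, 16, 18}, so |A + A| = 18.
Step 2: Doubling constant K = |A + A|/|A| = 18/6 = 18/6 ≈ 3.0000.
Step 3: Plünnecke-Ruzsa gives |3A| ≤ K³·|A| = (3.0000)³ · 6 ≈ 162.0000.
Step 4: Compute 3A = A + A + A directly by enumerating all triples (a,b,c) ∈ A³; |3A| = 31.
Step 5: Check 31 ≤ 162.0000? Yes ✓.

K = 18/6, Plünnecke-Ruzsa bound K³|A| ≈ 162.0000, |3A| = 31, inequality holds.


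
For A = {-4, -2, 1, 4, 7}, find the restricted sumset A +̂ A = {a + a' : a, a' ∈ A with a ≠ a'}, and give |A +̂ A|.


Restricted sumset: A +̂ A = {a + a' : a ∈ A, a' ∈ A, a ≠ a'}.
Equivalently, take A + A and drop any sum 2a that is achievable ONLY as a + a for a ∈ A (i.e. sums representable only with equal summands).
Enumerate pairs (a, a') with a < a' (symmetric, so each unordered pair gives one sum; this covers all a ≠ a'):
  -4 + -2 = -6
  -4 + 1 = -3
  -4 + 4 = 0
  -4 + 7 = 3
  -2 + 1 = -1
  -2 + 4 = 2
  -2 + 7 = 5
  1 + 4 = 5
  1 + 7 = 8
  4 + 7 = 11
Collected distinct sums: {-6, -3, -1, 0, 2, 3, 5, 8, 11}
|A +̂ A| = 9
(Reference bound: |A +̂ A| ≥ 2|A| - 3 for |A| ≥ 2, with |A| = 5 giving ≥ 7.)

|A +̂ A| = 9


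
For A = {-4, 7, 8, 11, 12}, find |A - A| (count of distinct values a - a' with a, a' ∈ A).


A - A = {a - a' : a, a' ∈ A}; |A| = 5.
Bounds: 2|A|-1 ≤ |A - A| ≤ |A|² - |A| + 1, i.e. 9 ≤ |A - A| ≤ 21.
Note: 0 ∈ A - A always (from a - a). The set is symmetric: if d ∈ A - A then -d ∈ A - A.
Enumerate nonzero differences d = a - a' with a > a' (then include -d):
Positive differences: {1, 3, 4, 5, 11, 12, 15, 16}
Full difference set: {0} ∪ (positive diffs) ∪ (negative diffs).
|A - A| = 1 + 2·8 = 17 (matches direct enumeration: 17).

|A - A| = 17


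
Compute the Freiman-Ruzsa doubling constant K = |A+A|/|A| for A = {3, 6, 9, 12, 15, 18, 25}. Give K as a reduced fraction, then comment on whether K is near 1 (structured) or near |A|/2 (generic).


|A| = 7.
Compute A + A by enumerating all 49 pairs.
A + A = {6, 9, 12, 15, 18, 21, 24, 27, 28, 30, 31, 33, 34, 36, 37, 40, 43, 50}, so |A + A| = 18.
K = |A + A| / |A| = 18/7 (already in lowest terms) ≈ 2.5714.
Reference: AP of size 7 gives K = 13/7 ≈ 1.8571; a fully generic set of size 7 gives K ≈ 4.0000.

|A| = 7, |A + A| = 18, K = 18/7.


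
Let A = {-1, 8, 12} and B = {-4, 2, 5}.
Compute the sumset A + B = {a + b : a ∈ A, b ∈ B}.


A + B = {a + b : a ∈ A, b ∈ B}.
Enumerate all |A|·|B| = 3·3 = 9 pairs (a, b) and collect distinct sums.
a = -1: -1+-4=-5, -1+2=1, -1+5=4
a = 8: 8+-4=4, 8+2=10, 8+5=13
a = 12: 12+-4=8, 12+2=14, 12+5=17
Collecting distinct sums: A + B = {-5, 1, 4, 8, 10, 13, 14, 17}
|A + B| = 8

A + B = {-5, 1, 4, 8, 10, 13, 14, 17}


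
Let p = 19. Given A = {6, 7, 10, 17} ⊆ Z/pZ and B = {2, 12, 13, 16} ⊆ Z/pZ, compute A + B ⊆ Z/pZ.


Work in Z/19Z: reduce every sum a + b modulo 19.
Enumerate all 16 pairs:
a = 6: 6+2=8, 6+12=18, 6+13=0, 6+16=3
a = 7: 7+2=9, 7+12=0, 7+13=1, 7+16=4
a = 10: 10+2=12, 10+12=3, 10+13=4, 10+16=7
a = 17: 17+2=0, 17+12=10, 17+13=11, 17+16=14
Distinct residues collected: {0, 1, 3, 4, 7, 8, 9, 10, 11, 12, 14, 18}
|A + B| = 12 (out of 19 total residues).

A + B = {0, 1, 3, 4, 7, 8, 9, 10, 11, 12, 14, 18}


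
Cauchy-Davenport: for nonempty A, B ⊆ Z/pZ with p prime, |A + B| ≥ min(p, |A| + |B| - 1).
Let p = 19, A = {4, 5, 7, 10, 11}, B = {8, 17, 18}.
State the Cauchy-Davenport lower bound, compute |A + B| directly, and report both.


Cauchy-Davenport: |A + B| ≥ min(p, |A| + |B| - 1) for A, B nonempty in Z/pZ.
|A| = 5, |B| = 3, p = 19.
CD lower bound = min(19, 5 + 3 - 1) = min(19, 7) = 7.
Compute A + B mod 19 directly:
a = 4: 4+8=12, 4+17=2, 4+18=3
a = 5: 5+8=13, 5+17=3, 5+18=4
a = 7: 7+8=15, 7+17=5, 7+18=6
a = 10: 10+8=18, 10+17=8, 10+18=9
a = 11: 11+8=0, 11+17=9, 11+18=10
A + B = {0, 2, 3, 4, 5, 6, 8, 9, 10, 12, 13, 15, 18}, so |A + B| = 13.
Verify: 13 ≥ 7? Yes ✓.

CD lower bound = 7, actual |A + B| = 13.


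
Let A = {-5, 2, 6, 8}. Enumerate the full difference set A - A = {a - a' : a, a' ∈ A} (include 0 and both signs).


A - A = {a - a' : a, a' ∈ A}.
Compute a - a' for each ordered pair (a, a'):
a = -5: -5--5=0, -5-2=-7, -5-6=-11, -5-8=-13
a = 2: 2--5=7, 2-2=0, 2-6=-4, 2-8=-6
a = 6: 6--5=11, 6-2=4, 6-6=0, 6-8=-2
a = 8: 8--5=13, 8-2=6, 8-6=2, 8-8=0
Collecting distinct values (and noting 0 appears from a-a):
A - A = {-13, -11, -7, -6, -4, -2, 0, 2, 4, 6, 7, 11, 13}
|A - A| = 13

A - A = {-13, -11, -7, -6, -4, -2, 0, 2, 4, 6, 7, 11, 13}


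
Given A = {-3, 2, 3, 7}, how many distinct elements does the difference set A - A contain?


A - A = {a - a' : a, a' ∈ A}; |A| = 4.
Bounds: 2|A|-1 ≤ |A - A| ≤ |A|² - |A| + 1, i.e. 7 ≤ |A - A| ≤ 13.
Note: 0 ∈ A - A always (from a - a). The set is symmetric: if d ∈ A - A then -d ∈ A - A.
Enumerate nonzero differences d = a - a' with a > a' (then include -d):
Positive differences: {1, 4, 5, 6, 10}
Full difference set: {0} ∪ (positive diffs) ∪ (negative diffs).
|A - A| = 1 + 2·5 = 11 (matches direct enumeration: 11).

|A - A| = 11
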